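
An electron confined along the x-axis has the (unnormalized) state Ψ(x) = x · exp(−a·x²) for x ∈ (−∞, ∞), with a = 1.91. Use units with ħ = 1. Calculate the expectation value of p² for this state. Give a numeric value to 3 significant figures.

5.73

p² Ψ = −ħ² d²Ψ/dx²; ⟨p²⟩ = −ħ² ∫ Ψ*·Ψ'' dx / ∫|Ψ|² dx.
Expand each integrand as polynomial × e^(−2ax²) and use ∫x^(2j)·e^(−2ax²) dx = (2j−1)!!/(4a)^j · √(π/(2a)), odd powers → 0; here √(π/(2a)) = 0.90687. Differentiate with the product rule, d/dx e^(−ax²) = −2ax·e^(−ax²).
State is unnormalized: ∫|Ψ|² dx = 0.11870, and ∫Ψ*·(−ħ² Ψ'') dx = 0.68015, so ⟨p²⟩ = 0.68015 / 0.11870.
⟨p²⟩ = 5.7300.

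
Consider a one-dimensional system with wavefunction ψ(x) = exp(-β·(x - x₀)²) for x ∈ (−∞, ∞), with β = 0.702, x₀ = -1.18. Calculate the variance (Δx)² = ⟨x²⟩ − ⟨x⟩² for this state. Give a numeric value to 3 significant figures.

0.356

Compute ⟨x⟩ and ⟨x²⟩ separately, then (Δx)² = ⟨x²⟩ − ⟨x⟩².
Gaussian moments (u = x − x₀): ∫u^(2j)·e^(−2βu²) du = (2j−1)!!/(4β)^j · √(π/(2β)), odd powers integrate to 0; here √(π/(2β)) = 1.4959.
Normalization: ∫|ψ|² dx = 1.4959.
⟨x⟩ = -1.1800 and ⟨x²⟩ = 1.7485.
(Δx)² = 1.7485 − (-1.1800)² = 0.35613.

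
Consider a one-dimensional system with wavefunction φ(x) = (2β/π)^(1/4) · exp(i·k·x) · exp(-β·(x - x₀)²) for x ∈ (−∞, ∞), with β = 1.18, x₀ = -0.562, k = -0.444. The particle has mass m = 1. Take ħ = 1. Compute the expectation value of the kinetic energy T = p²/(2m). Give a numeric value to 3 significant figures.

0.689

T = −(ħ²/2m) d²/dx², so ⟨T⟩ = −(ħ²/2m) ∫ φ*·φ'' dx; with m = 1.
Gaussian moments (u = x − x₀): ∫u^(2j)·e^(−2βu²) du = (2j−1)!!/(4β)^j · √(π/(2β)), odd powers integrate to 0; here √(π/(2β)) = 1.1538. Derivatives: φ′ = (ik − 2βu)·φ, φ″ = ((ik − 2βu)² − 2β)·φ; the odd-in-u pieces drop out.
⟨T⟩ = 0.68857.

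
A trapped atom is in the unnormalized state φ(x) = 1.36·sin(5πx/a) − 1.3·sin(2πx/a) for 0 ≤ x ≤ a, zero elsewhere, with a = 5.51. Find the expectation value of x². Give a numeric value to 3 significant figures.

10.5

⟨x²⟩ = ∫ x²·|φ|² dx / ∫|φ|² dx (integrals over the domain).
On 0 ≤ x ≤ a (j ≠ l): ∫sin²(jπx/a) dx = a/2, ∫sin(jπx/a)·sin(lπx/a) dx = 0; diagonal moments ∫x·sin²(jπx/a) dx = a²/4, ∫x²·sin²(jπx/a) dx = a³·(1/6 − 1/(4j²π²)); cross terms ∫x·sin(jπx/a)·sin(lπx/a) dx = 0 for j + l even and −4jla²/(π²(j² − l²)²) for j + l odd, ∫x²·sin(jπx/a)·sin(lπx/a) dx = (−1)^(j+l)·4jla³/(π²(j² − l²)²); higher powers the same way via product-to-sum and parts.
State is unnormalized: ∫|φ|² dx = 9.7516, and ∫φ*·x²·φ dx = 102.02, so ⟨x²⟩ = 102.02 / 9.7516.
⟨x²⟩ = 10.462.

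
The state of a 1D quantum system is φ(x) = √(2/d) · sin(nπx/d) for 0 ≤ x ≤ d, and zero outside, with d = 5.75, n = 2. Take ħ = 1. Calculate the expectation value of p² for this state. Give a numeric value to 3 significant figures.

p² φ = −ħ² d²φ/dx²; ⟨p²⟩ = −ħ² ∫ φ*·φ'' dx.
d/dx sin(nπx/d) = (nπ/d)·cos(nπx/d) and d²/dx² sin(nπx/d) = −(nπ/d)²·sin(nπx/d); on 0 ≤ x ≤ d, ∫sin²(nπx/d) dx = d/2 and ∫sin(nπx/d)·cos(nπx/d) dx = 0.
⟨p²⟩ = 1.1941.

1.19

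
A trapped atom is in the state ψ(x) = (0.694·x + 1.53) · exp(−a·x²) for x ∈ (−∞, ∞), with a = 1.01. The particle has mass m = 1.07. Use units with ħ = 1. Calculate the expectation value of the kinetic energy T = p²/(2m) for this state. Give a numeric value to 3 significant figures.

0.518

T = −(ħ²/2m) d²/dx², so ⟨T⟩ = −(ħ²/2m) ∫ ψ*·ψ'' dx / ∫|ψ|² dx; with m = 1.07.
Expand each integrand as polynomial × e^(−2ax²) and use ∫x^(2j)·e^(−2ax²) dx = (2j−1)!!/(4a)^j · √(π/(2a)), odd powers → 0; here √(π/(2a)) = 1.2471. Differentiate with the product rule, d/dx e^(−ax²) = −2ax·e^(−ax²).
State is unnormalized: ∫|ψ|² dx = 3.0680, and ∫ψ*·(−ħ²/2m · ψ'') dx = 1.5883, so ⟨T⟩ = 1.5883 / 3.0680.
⟨T⟩ = 0.51771.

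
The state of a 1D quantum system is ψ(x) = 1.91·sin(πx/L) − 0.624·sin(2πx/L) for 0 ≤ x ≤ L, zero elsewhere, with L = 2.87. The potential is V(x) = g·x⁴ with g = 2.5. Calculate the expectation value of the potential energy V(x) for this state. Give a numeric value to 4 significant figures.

⟨V⟩ = ∫ V(x)·|ψ|² dx / ∫|ψ|² dx.
On 0 ≤ x ≤ L (j ≠ l): ∫sin²(jπx/L) dx = L/2, ∫sin(jπx/L)·sin(lπx/L) dx = 0; diagonal moments ∫x·sin²(jπx/L) dx = L²/4, ∫x²·sin²(jπx/L) dx = L³·(1/6 − 1/(4j²π²)); cross terms ∫x·sin(jπx/L)·sin(lπx/L) dx = 0 for j + l even and −4jlL²/(π²(j² − l²)²) for j + l odd, ∫x²·sin(jπx/L)·sin(lπx/L) dx = (−1)^(j+l)·4jlL³/(π²(j² − l²)²); higher powers the same way via product-to-sum and parts.
State is unnormalized: ∫|ψ|² dx = 5.7938, and ∫ψ*·V(x)·ψ dx = 185.77, so ⟨V⟩ = 185.77 / 5.7938.
⟨V⟩ = 32.064.

32.06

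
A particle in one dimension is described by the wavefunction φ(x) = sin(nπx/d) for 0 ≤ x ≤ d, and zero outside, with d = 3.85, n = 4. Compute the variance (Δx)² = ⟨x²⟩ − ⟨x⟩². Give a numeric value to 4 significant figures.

1.188

Compute ⟨x⟩ and ⟨x²⟩ separately, then (Δx)² = ⟨x²⟩ − ⟨x⟩².
With sin²θ = (1 − cos2θ)/2 on 0 ≤ x ≤ d: ∫sin²(nπx/d) dx = d/2, ∫x·sin²(nπx/d) dx = d²/4, ∫x²·sin²(nπx/d) dx = d³·(1/6 − 1/(4n²π²)); higher powers xᵏ the same way, integrating xᵏ·cos(2nπx/d) by parts.
Normalization: ∫|φ|² dx = 1.9250.
⟨x⟩ = 1.9250 and ⟨x²⟩ = 4.8939.
(Δx)² = 4.8939 − (1.9250)² = 1.1883.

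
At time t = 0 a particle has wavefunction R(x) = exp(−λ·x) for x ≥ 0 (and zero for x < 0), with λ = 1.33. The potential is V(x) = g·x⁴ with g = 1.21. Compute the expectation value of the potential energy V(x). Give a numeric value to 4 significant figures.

⟨V⟩ = ∫ V(x)·|R|² dx / ∫|R|² dx.
Every integrand reduces to terms xʲ·e^(−2λx) on [0, ∞); use ∫₀^∞ xʲ·e^(−2λx) dx = j!/(2λ)^(j+1).
State is unnormalized: ∫|R|² dx = 0.37594, and ∫R*·V(x)·R dx = 0.21807, so ⟨V⟩ = 0.21807 / 0.37594.
⟨V⟩ = 0.58006.

0.5801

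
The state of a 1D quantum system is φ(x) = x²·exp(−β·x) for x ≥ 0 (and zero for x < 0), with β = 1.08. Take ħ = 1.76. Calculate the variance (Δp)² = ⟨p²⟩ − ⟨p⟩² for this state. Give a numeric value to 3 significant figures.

Compute ⟨p⟩ and ⟨p²⟩ separately; (Δp)² = ⟨p²⟩ − ⟨p⟩².
Differentiate x²·exp(−β·x) with the product rule; every integrand then reduces to terms xʲ·e^(−2βx) on [0, ∞), with ∫₀^∞ xʲ·e^(−2βx) dx = j!/(2β)^(j+1).
Normalization: ∫|φ|² dx = 0.51044.
⟨p⟩ = 0.0000 and ⟨p²⟩ = 1.2043.
(Δp)² = 1.2043 − (0.0000)² = 1.2043.

1.20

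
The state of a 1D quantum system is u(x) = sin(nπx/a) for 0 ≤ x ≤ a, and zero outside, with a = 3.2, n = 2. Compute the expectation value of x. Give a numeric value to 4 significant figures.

1.600

⟨x⟩ = ∫ x·|u|² dx / ∫|u|² dx (integrals over the domain).
With sin²θ = (1 − cos2θ)/2 on 0 ≤ x ≤ a: ∫sin²(nπx/a) dx = a/2, ∫x·sin²(nπx/a) dx = a²/4, ∫x²·sin²(nπx/a) dx = a³·(1/6 − 1/(4n²π²)); higher powers xᵏ the same way, integrating xᵏ·cos(2nπx/a) by parts.
State is unnormalized: ∫|u|² dx = 1.6000, and ∫u*·x·u dx = 2.5600, so ⟨x⟩ = 2.5600 / 1.6000.
⟨x⟩ = 1.6000.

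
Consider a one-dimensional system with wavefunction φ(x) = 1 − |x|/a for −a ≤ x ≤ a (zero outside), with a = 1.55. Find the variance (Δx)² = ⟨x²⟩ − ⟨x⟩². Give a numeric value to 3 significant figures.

Compute ⟨x⟩ and ⟨x²⟩ separately, then (Δx)² = ⟨x²⟩ − ⟨x⟩².
φ is even, so ∫ over [−a, a] = 2∫₀ᵃ with φ = 1 − x/a there: ∫₀ᵃ (1 − x/a)² dx = a/3, ∫₀ᵃ x²(1 − x/a)² dx = a³/30, ∫₀ᵃ x⁴(1 − x/a)² dx = a⁵/105.
Normalization: ∫|φ|² dx = 1.0333.
⟨x⟩ = 0.0000 and ⟨x²⟩ = 0.24025.
(Δx)² = 0.24025 − (0.0000)² = 0.24025.

0.240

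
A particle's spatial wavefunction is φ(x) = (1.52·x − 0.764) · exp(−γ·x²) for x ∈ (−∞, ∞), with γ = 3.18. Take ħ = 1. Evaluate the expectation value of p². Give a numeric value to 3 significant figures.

4.69

p² φ = −ħ² d²φ/dx²; ⟨p²⟩ = −ħ² ∫ φ*·φ'' dx / ∫|φ|² dx.
Expand each integrand as polynomial × e^(−2γx²) and use ∫x^(2j)·e^(−2γx²) dx = (2j−1)!!/(4γ)^j · √(π/(2γ)), odd powers → 0; here √(π/(2γ)) = 0.70282. Differentiate with the product rule, d/dx e^(−γx²) = −2γx·e^(−γx²).
State is unnormalized: ∫|φ|² dx = 0.53789, and ∫φ*·(−ħ² φ'') dx = 2.5224, so ⟨p²⟩ = 2.5224 / 0.53789.
⟨p²⟩ = 4.6894.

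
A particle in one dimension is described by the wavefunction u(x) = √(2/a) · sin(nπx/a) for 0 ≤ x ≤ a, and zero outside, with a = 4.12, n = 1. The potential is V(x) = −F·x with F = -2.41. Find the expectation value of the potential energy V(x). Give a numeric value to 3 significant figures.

4.96

⟨V⟩ = ∫ V(x)·|u|² dx.
With sin²θ = (1 − cos2θ)/2 on 0 ≤ x ≤ a: ∫sin²(nπx/a) dx = a/2, ∫x·sin²(nπx/a) dx = a²/4, ∫x²·sin²(nπx/a) dx = a³·(1/6 − 1/(4n²π²)); higher powers xᵏ the same way, integrating xᵏ·cos(2nπx/a) by parts.
⟨V⟩ = 4.9646.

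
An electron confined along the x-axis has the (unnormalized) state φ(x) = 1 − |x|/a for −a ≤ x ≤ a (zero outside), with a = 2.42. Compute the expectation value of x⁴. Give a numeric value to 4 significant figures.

0.9799

⟨x⁴⟩ = ∫ x⁴·|φ|² dx / ∫|φ|² dx (integrals over the domain).
φ is even, so ∫ over [−a, a] = 2∫₀ᵃ with φ = 1 − x/a there: ∫₀ᵃ (1 − x/a)² dx = a/3, ∫₀ᵃ x²(1 − x/a)² dx = a³/30, ∫₀ᵃ x⁴(1 − x/a)² dx = a⁵/105.
State is unnormalized: ∫|φ|² dx = 1.6133, and ∫φ*·x⁴·φ dx = 1.5809, so ⟨x⁴⟩ = 1.5809 / 1.6133.
⟨x⁴⟩ = 0.97993.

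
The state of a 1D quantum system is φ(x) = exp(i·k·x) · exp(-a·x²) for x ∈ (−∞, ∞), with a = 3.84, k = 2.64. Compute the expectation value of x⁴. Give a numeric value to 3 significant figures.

⟨x⁴⟩ = ∫ x⁴·|φ|² dx / ∫|φ|² dx (integrals over the domain).
Gaussian moments: ∫x^(2j)·e^(−2ax²) dx = (2j−1)!!/(4a)^j · √(π/(2a)), odd powers integrate to 0; here √(π/(2a)) = 0.63958.
State is unnormalized: ∫|φ|² dx = 0.63958, and ∫φ*·x⁴·φ dx = 0.0081327, so ⟨x⁴⟩ = 0.0081327 / 0.63958.
⟨x⁴⟩ = 0.012716.

0.0127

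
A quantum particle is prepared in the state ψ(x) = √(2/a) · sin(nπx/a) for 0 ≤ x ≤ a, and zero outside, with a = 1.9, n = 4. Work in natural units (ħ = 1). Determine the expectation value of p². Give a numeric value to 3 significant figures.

p² ψ = −ħ² d²ψ/dx²; ⟨p²⟩ = −ħ² ∫ ψ*·ψ'' dx.
d/dx sin(nπx/a) = (nπ/a)·cos(nπx/a) and d²/dx² sin(nπx/a) = −(nπ/a)²·sin(nπx/a); on 0 ≤ x ≤ a, ∫sin²(nπx/a) dx = a/2 and ∫sin(nπx/a)·cos(nπx/a) dx = 0.
⟨p²⟩ = 43.743.

43.7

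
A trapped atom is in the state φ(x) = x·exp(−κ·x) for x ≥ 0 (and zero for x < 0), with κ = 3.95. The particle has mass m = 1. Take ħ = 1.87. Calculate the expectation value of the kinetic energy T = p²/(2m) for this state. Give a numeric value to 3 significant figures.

T = −(ħ²/2m) d²/dx², so ⟨T⟩ = −(ħ²/2m) ∫ φ*·φ'' dx / ∫|φ|² dx; with m = 1.
Differentiate x·exp(−κ·x) with the product rule; every integrand then reduces to terms xʲ·e^(−2κx) on [0, ∞), with ∫₀^∞ xʲ·e^(−2κx) dx = j!/(2κ)^(j+1).
State is unnormalized: ∫|φ|² dx = 0.0040565, and ∫φ*·(−ħ²/2m · φ'') dx = 0.11066, so ⟨T⟩ = 0.11066 / 0.0040565.
⟨T⟩ = 27.280.

27.3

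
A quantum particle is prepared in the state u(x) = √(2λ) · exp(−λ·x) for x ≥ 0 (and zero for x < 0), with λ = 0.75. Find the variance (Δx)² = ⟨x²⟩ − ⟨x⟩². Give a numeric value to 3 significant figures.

0.444

Compute ⟨x⟩ and ⟨x²⟩ separately, then (Δx)² = ⟨x²⟩ − ⟨x⟩².
Every integrand reduces to terms xʲ·e^(−2λx) on [0, ∞); use ∫₀^∞ xʲ·e^(−2λx) dx = j!/(2λ)^(j+1).
⟨x⟩ = 0.66667 and ⟨x²⟩ = 0.88889.
(Δx)² = 0.88889 − (0.66667)² = 0.44444.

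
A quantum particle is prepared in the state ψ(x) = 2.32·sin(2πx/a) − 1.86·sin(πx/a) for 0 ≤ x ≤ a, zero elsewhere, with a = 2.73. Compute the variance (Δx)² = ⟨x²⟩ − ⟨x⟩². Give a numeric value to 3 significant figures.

Compute ⟨x⟩ and ⟨x²⟩ separately, then (Δx)² = ⟨x²⟩ − ⟨x⟩².
On 0 ≤ x ≤ a (j ≠ l): ∫sin²(jπx/a) dx = a/2, ∫sin(jπx/a)·sin(lπx/a) dx = 0; diagonal moments ∫x·sin²(jπx/a) dx = a²/4, ∫x²·sin²(jπx/a) dx = a³·(1/6 − 1/(4j²π²)); cross terms ∫x·sin(jπx/a)·sin(lπx/a) dx = 0 for j + l even and −4jla²/(π²(j² − l²)²) for j + l odd, ∫x²·sin(jπx/a)·sin(lπx/a) dx = (−1)^(j+l)·4jla³/(π²(j² − l²)²); higher powers the same way via product-to-sum and parts.
Normalization: ∫|ψ|² dx = 12.069.
⟨x⟩ = 1.8450 and ⟨x²⟩ = 3.5894.
(Δx)² = 3.5894 − (1.8450)² = 0.18551.

0.186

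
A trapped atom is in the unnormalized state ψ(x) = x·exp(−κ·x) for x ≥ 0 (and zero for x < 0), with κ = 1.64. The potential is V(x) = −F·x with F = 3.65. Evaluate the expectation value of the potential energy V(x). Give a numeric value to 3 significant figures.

⟨V⟩ = ∫ V(x)·|ψ|² dx / ∫|ψ|² dx.
Every integrand reduces to terms xʲ·e^(−2κx) on [0, ∞); use ∫₀^∞ xʲ·e^(−2κx) dx = j!/(2κ)^(j+1).
State is unnormalized: ∫|ψ|² dx = 0.056677, and ∫ψ*·V(x)·ψ dx = -0.18921, so ⟨V⟩ = -0.18921 / 0.056677.
⟨V⟩ = -3.3384.

-3.34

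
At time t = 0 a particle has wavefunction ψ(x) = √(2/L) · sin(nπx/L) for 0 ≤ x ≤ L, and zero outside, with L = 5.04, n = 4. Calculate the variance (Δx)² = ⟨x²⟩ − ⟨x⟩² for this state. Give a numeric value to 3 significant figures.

2.04

Compute ⟨x⟩ and ⟨x²⟩ separately, then (Δx)² = ⟨x²⟩ − ⟨x⟩².
With sin²θ = (1 − cos2θ)/2 on 0 ≤ x ≤ L: ∫sin²(nπx/L) dx = L/2, ∫x·sin²(nπx/L) dx = L²/4, ∫x²·sin²(nπx/L) dx = L³·(1/6 − 1/(4n²π²)); higher powers xᵏ the same way, integrating xᵏ·cos(2nπx/L) by parts.
⟨x⟩ = 2.5200 and ⟨x²⟩ = 8.3868.
(Δx)² = 8.3868 − (2.5200)² = 2.0364.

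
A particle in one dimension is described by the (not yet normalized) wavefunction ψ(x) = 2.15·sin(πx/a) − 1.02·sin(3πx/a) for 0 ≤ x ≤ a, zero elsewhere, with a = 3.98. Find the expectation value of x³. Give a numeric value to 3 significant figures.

⟨x³⟩ = ∫ x³·|ψ|² dx / ∫|ψ|² dx (integrals over the domain).
On 0 ≤ x ≤ a (j ≠ l): ∫sin²(jπx/a) dx = a/2, ∫sin(jπx/a)·sin(lπx/a) dx = 0; diagonal moments ∫x·sin²(jπx/a) dx = a²/4, ∫x²·sin²(jπx/a) dx = a³·(1/6 − 1/(4j²π²)); cross terms ∫x·sin(jπx/a)·sin(lπx/a) dx = 0 for j + l even and −4jla²/(π²(j² − l²)²) for j + l odd, ∫x²·sin(jπx/a)·sin(lπx/a) dx = (−1)^(j+l)·4jla³/(π²(j² − l²)²); higher powers the same way via product-to-sum and parts.
State is unnormalized: ∫|ψ|² dx = 11.269, and ∫ψ*·x³·ψ dx = 101.08, so ⟨x³⟩ = 101.08 / 11.269.
⟨x³⟩ = 8.9698.

8.97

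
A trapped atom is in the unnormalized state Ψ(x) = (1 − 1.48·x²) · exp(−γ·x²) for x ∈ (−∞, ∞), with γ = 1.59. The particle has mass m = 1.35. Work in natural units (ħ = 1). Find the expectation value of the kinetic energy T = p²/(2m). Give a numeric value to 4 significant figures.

T = −(ħ²/2m) d²/dx², so ⟨T⟩ = −(ħ²/2m) ∫ Ψ*·Ψ'' dx / ∫|Ψ|² dx; with m = 1.35.
Expand each integrand as polynomial × e^(−2γx²) and use ∫x^(2j)·e^(−2γx²) dx = (2j−1)!!/(4γ)^j · √(π/(2γ)), odd powers → 0; here √(π/(2γ)) = 0.99394. Differentiate with the product rule, d/dx e^(−γx²) = −2γx·e^(−γx²).
State is unnormalized: ∫|Ψ|² dx = 0.69282, and ∫Ψ*·(−ħ²/2m · Ψ'') dx = 1.0796, so ⟨T⟩ = 1.0796 / 0.69282.
⟨T⟩ = 1.5583.

1.558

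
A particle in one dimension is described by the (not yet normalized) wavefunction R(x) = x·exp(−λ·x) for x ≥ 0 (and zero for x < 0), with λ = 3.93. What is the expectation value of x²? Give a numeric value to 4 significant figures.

0.1942

⟨x²⟩ = ∫ x²·|R|² dx / ∫|R|² dx (integrals over the domain).
Every integrand reduces to terms xʲ·e^(−2λx) on [0, ∞); use ∫₀^∞ xʲ·e^(−2λx) dx = j!/(2λ)^(j+1).
State is unnormalized: ∫|R|² dx = 0.0041187, and ∫R*·x²·R dx = 0.00080002, so ⟨x²⟩ = 0.00080002 / 0.0041187.
⟨x²⟩ = 0.19424.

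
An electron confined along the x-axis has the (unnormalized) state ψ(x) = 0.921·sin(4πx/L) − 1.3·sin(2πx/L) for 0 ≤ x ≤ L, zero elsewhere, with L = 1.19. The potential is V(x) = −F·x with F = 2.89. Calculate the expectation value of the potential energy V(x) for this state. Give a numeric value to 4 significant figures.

-1.720

⟨V⟩ = ∫ V(x)·|ψ|² dx / ∫|ψ|² dx.
On 0 ≤ x ≤ L (j ≠ l): ∫sin²(jπx/L) dx = L/2, ∫sin(jπx/L)·sin(lπx/L) dx = 0; diagonal moments ∫x·sin²(jπx/L) dx = L²/4, ∫x²·sin²(jπx/L) dx = L³·(1/6 − 1/(4j²π²)); cross terms ∫x·sin(jπx/L)·sin(lπx/L) dx = 0 for j + l even and −4jlL²/(π²(j² − l²)²) for j + l odd, ∫x²·sin(jπx/L)·sin(lπx/L) dx = (−1)^(j+l)·4jlL³/(π²(j² − l²)²); higher powers the same way via product-to-sum and parts.
State is unnormalized: ∫|ψ|² dx = 1.5103, and ∫ψ*·V(x)·ψ dx = -2.5970, so ⟨V⟩ = -2.5970 / 1.5103.
⟨V⟩ = -1.7196.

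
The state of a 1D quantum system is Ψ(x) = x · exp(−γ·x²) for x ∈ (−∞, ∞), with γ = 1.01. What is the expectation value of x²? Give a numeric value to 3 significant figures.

⟨x²⟩ = ∫ x²·|Ψ|² dx / ∫|Ψ|² dx (integrals over the domain).
Expand each integrand as polynomial × e^(−2γx²) and use ∫x^(2j)·e^(−2γx²) dx = (2j−1)!!/(4γ)^j · √(π/(2γ)), odd powers → 0; here √(π/(2γ)) = 1.2471.
State is unnormalized: ∫|Ψ|² dx = 0.30869, and ∫Ψ*·x²·Ψ dx = 0.22922, so ⟨x²⟩ = 0.22922 / 0.30869.
⟨x²⟩ = 0.74257.

0.743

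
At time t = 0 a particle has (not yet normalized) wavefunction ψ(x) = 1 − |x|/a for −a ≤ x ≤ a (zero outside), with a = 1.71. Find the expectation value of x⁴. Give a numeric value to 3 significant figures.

0.244

⟨x⁴⟩ = ∫ x⁴·|ψ|² dx / ∫|ψ|² dx (integrals over the domain).
ψ is even, so ∫ over [−a, a] = 2∫₀ᵃ with ψ = 1 − x/a there: ∫₀ᵃ (1 − x/a)² dx = a/3, ∫₀ᵃ x²(1 − x/a)² dx = a³/30, ∫₀ᵃ x⁴(1 − x/a)² dx = a⁵/105.
State is unnormalized: ∫|ψ|² dx = 1.1400, and ∫ψ*·x⁴·ψ dx = 0.27850, so ⟨x⁴⟩ = 0.27850 / 1.1400.
⟨x⁴⟩ = 0.24430.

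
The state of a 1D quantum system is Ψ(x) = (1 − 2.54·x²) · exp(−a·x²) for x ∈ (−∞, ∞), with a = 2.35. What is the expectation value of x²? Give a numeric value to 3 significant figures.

0.0743

⟨x²⟩ = ∫ x²·|Ψ|² dx / ∫|Ψ|² dx (integrals over the domain).
Expand each integrand as polynomial × e^(−2ax²) and use ∫x^(2j)·e^(−2ax²) dx = (2j−1)!!/(4a)^j · √(π/(2a)), odd powers → 0; here √(π/(2a)) = 0.81757.
State is unnormalized: ∫|Ψ|² dx = 0.55482, and ∫Ψ*·x²·Ψ dx = 0.041222, so ⟨x²⟩ = 0.041222 / 0.55482.
⟨x²⟩ = 0.074298.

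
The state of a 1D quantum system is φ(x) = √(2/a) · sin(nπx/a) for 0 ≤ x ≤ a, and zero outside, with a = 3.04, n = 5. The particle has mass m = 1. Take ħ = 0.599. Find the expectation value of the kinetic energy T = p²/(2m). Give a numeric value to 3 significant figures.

T = −(ħ²/2m) d²/dx², so ⟨T⟩ = −(ħ²/2m) ∫ φ*·φ'' dx; with m = 1.
d/dx sin(nπx/a) = (nπ/a)·cos(nπx/a) and d²/dx² sin(nπx/a) = −(nπ/a)²·sin(nπx/a); on 0 ≤ x ≤ a, ∫sin²(nπx/a) dx = a/2 and ∫sin(nπx/a)·cos(nπx/a) dx = 0.
⟨T⟩ = 4.7898.

4.79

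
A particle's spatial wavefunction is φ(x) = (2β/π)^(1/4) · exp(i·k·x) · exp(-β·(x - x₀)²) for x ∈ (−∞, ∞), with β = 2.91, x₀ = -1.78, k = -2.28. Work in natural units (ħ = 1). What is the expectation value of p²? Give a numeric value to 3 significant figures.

8.11

p² φ = −ħ² d²φ/dx²; ⟨p²⟩ = −ħ² ∫ φ*·φ'' dx.
Gaussian moments (u = x − x₀): ∫u^(2j)·e^(−2βu²) du = (2j−1)!!/(4β)^j · √(π/(2β)), odd powers integrate to 0; here √(π/(2β)) = 0.73471. Derivatives: φ′ = (ik − 2βu)·φ, φ″ = ((ik − 2βu)² − 2β)·φ; the odd-in-u pieces drop out.
⟨p²⟩ = 8.1084.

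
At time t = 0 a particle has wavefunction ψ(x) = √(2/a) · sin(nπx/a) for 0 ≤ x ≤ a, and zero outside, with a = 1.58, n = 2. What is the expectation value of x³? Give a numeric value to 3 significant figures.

⟨x³⟩ = ∫ x³·|ψ|² dx (integrals over the domain).
With sin²θ = (1 − cos2θ)/2 on 0 ≤ x ≤ a: ∫sin²(nπx/a) dx = a/2, ∫x·sin²(nπx/a) dx = a²/4, ∫x²·sin²(nπx/a) dx = a³·(1/6 − 1/(4n²π²)); higher powers xᵏ the same way, integrating xᵏ·cos(2nπx/a) by parts.
⟨x³⟩ = 0.91115.

0.911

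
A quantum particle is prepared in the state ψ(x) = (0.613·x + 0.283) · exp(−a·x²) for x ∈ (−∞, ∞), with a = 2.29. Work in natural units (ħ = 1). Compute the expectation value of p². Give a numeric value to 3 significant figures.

p² ψ = −ħ² d²ψ/dx²; ⟨p²⟩ = −ħ² ∫ ψ*·ψ'' dx / ∫|ψ|² dx.
Expand each integrand as polynomial × e^(−2ax²) and use ∫x^(2j)·e^(−2ax²) dx = (2j−1)!!/(4a)^j · √(π/(2a)), odd powers → 0; here √(π/(2a)) = 0.82821. Differentiate with the product rule, d/dx e^(−ax²) = −2ax·e^(−ax²).
State is unnormalized: ∫|ψ|² dx = 0.10031, and ∫ψ*·(−ħ² ψ'') dx = 0.38531, so ⟨p²⟩ = 0.38531 / 0.10031.
⟨p²⟩ = 3.8413.

3.84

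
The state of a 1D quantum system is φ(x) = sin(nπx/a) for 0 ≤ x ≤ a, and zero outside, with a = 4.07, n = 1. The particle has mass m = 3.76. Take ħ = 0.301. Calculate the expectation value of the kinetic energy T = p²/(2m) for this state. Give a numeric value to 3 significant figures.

0.00718

T = −(ħ²/2m) d²/dx², so ⟨T⟩ = −(ħ²/2m) ∫ φ*·φ'' dx / ∫|φ|² dx; with m = 3.76.
d/dx sin(nπx/a) = (nπ/a)·cos(nπx/a) and d²/dx² sin(nπx/a) = −(nπ/a)²·sin(nπx/a); on 0 ≤ x ≤ a, ∫sin²(nπx/a) dx = a/2 and ∫sin(nπx/a)·cos(nπx/a) dx = 0.
State is unnormalized: ∫|φ|² dx = 2.0350, and ∫φ*·(−ħ²/2m · φ'') dx = 0.014608, so ⟨T⟩ = 0.014608 / 2.0350.
⟨T⟩ = 0.0071784.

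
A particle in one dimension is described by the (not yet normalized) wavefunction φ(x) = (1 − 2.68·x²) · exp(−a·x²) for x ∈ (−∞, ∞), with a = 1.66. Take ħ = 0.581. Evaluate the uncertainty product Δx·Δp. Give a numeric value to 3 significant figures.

Δx = √(⟨x²⟩−⟨x⟩²), Δp = √(⟨p²⟩−⟨p⟩²).
Expand each integrand as polynomial × e^(−2ax²) and use ∫x^(2j)·e^(−2ax²) dx = (2j−1)!!/(4a)^j · √(π/(2a)), odd powers → 0; here √(π/(2a)) = 0.97276. Differentiate with the product rule, d/dx e^(−ax²) = −2ax·e^(−ax²).
Normalization: ∫|φ|² dx = 0.66292.
⟨x⟩ = 0.0000, ⟨x²⟩ = 0.22583 ⇒ Δx = 0.47521.
⟨p⟩ = 0.0000, ⟨p²⟩ = 2.4236 ⇒ Δp = 1.5568.
Δx·Δp = 0.73981.

0.740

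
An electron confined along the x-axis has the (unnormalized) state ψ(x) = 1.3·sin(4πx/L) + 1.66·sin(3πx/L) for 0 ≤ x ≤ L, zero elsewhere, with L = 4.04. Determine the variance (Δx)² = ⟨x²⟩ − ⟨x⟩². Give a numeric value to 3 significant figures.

0.677

Compute ⟨x⟩ and ⟨x²⟩ separately, then (Δx)² = ⟨x²⟩ − ⟨x⟩².
On 0 ≤ x ≤ L (j ≠ l): ∫sin²(jπx/L) dx = L/2, ∫sin(jπx/L)·sin(lπx/L) dx = 0; diagonal moments ∫x·sin²(jπx/L) dx = L²/4, ∫x²·sin²(jπx/L) dx = L³·(1/6 − 1/(4j²π²)); cross terms ∫x·sin(jπx/L)·sin(lπx/L) dx = 0 for j + l even and −4jlL²/(π²(j² − l²)²) for j + l odd, ∫x²·sin(jπx/L)·sin(lπx/L) dx = (−1)^(j+l)·4jlL³/(π²(j² − l²)²); higher powers the same way via product-to-sum and parts.
Normalization: ∫|ψ|² dx = 8.9801.
⟨x⟩ = 1.2414 and ⟨x²⟩ = 2.2184.
(Δx)² = 2.2184 − (1.2414)² = 0.67734.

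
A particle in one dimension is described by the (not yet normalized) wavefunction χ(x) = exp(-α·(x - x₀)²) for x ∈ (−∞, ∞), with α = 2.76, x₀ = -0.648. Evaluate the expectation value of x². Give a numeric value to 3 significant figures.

⟨x²⟩ = ∫ x²·|χ|² dx / ∫|χ|² dx (integrals over the domain).
Gaussian moments (u = x − x₀): ∫u^(2j)·e^(−2αu²) du = (2j−1)!!/(4α)^j · √(π/(2α)), odd powers integrate to 0; here √(π/(2α)) = 0.75441.
State is unnormalized: ∫|χ|² dx = 0.75441, and ∫χ*·x²·χ dx = 0.38511, so ⟨x²⟩ = 0.38511 / 0.75441.
⟨x²⟩ = 0.51048.

0.510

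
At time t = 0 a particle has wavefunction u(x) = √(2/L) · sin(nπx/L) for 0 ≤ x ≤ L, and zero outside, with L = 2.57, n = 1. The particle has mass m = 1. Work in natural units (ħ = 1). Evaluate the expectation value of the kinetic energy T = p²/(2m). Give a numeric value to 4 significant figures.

T = −(ħ²/2m) d²/dx², so ⟨T⟩ = −(ħ²/2m) ∫ u*·u'' dx; with m = 1.
d/dx sin(nπx/L) = (nπ/L)·cos(nπx/L) and d²/dx² sin(nπx/L) = −(nπ/L)²·sin(nπx/L); on 0 ≤ x ≤ L, ∫sin²(nπx/L) dx = L/2 and ∫sin(nπx/L)·cos(nπx/L) dx = 0.
⟨T⟩ = 0.74714.

0.7471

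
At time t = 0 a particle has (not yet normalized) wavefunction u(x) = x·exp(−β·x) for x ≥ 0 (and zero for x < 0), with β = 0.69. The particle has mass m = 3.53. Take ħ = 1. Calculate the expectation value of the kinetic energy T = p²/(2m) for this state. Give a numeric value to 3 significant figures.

T = −(ħ²/2m) d²/dx², so ⟨T⟩ = −(ħ²/2m) ∫ u*·u'' dx / ∫|u|² dx; with m = 3.53.
Differentiate x·exp(−β·x) with the product rule; every integrand then reduces to terms xʲ·e^(−2βx) on [0, ∞), with ∫₀^∞ xʲ·e^(−2βx) dx = j!/(2β)^(j+1).
State is unnormalized: ∫|u|² dx = 0.76101, and ∫u*·(−ħ²/2m · u'') dx = 0.051320, so ⟨T⟩ = 0.051320 / 0.76101.
⟨T⟩ = 0.067436.

0.0674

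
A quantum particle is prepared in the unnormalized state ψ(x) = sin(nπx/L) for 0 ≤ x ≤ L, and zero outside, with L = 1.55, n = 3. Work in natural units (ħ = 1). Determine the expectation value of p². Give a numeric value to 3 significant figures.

37.0

p² ψ = −ħ² d²ψ/dx²; ⟨p²⟩ = −ħ² ∫ ψ*·ψ'' dx / ∫|ψ|² dx.
d/dx sin(nπx/L) = (nπ/L)·cos(nπx/L) and d²/dx² sin(nπx/L) = −(nπ/L)²·sin(nπx/L); on 0 ≤ x ≤ L, ∫sin²(nπx/L) dx = L/2 and ∫sin(nπx/L)·cos(nπx/L) dx = 0.
State is unnormalized: ∫|ψ|² dx = 0.77500, and ∫ψ*·(−ħ² ψ'') dx = 28.654, so ⟨p²⟩ = 28.654 / 0.77500.
⟨p²⟩ = 36.973.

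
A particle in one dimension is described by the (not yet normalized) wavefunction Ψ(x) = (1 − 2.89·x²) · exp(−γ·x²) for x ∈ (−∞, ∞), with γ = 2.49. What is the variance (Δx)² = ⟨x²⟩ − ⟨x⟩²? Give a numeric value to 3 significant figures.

0.0780

Compute ⟨x⟩ and ⟨x²⟩ separately, then (Δx)² = ⟨x²⟩ − ⟨x⟩².
Expand each integrand as polynomial × e^(−2γx²) and use ∫x^(2j)·e^(−2γx²) dx = (2j−1)!!/(4γ)^j · √(π/(2γ)), odd powers → 0; here √(π/(2γ)) = 0.79426.
Normalization: ∫|Ψ|² dx = 0.53394.
⟨x⟩ = 0.0000 and ⟨x²⟩ = 0.077951.
(Δx)² = 0.077951 − (0.0000)² = 0.077951.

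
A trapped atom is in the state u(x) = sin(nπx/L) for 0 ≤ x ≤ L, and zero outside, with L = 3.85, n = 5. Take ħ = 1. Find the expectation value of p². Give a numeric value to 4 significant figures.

p² u = −ħ² d²u/dx²; ⟨p²⟩ = −ħ² ∫ u*·u'' dx / ∫|u|² dx.
d/dx sin(nπx/L) = (nπ/L)·cos(nπx/L) and d²/dx² sin(nπx/L) = −(nπ/L)²·sin(nπx/L); on 0 ≤ x ≤ L, ∫sin²(nπx/L) dx = L/2 and ∫sin(nπx/L)·cos(nπx/L) dx = 0.
State is unnormalized: ∫|u|² dx = 1.9250, and ∫u*·(−ħ² u'') dx = 32.044, so ⟨p²⟩ = 32.044 / 1.9250.
⟨p²⟩ = 16.646.

16.65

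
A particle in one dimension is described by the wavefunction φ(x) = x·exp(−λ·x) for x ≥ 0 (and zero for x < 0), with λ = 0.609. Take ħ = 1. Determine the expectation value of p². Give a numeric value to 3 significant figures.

p² φ = −ħ² d²φ/dx²; ⟨p²⟩ = −ħ² ∫ φ*·φ'' dx / ∫|φ|² dx.
Differentiate x·exp(−λ·x) with the product rule; every integrand then reduces to terms xʲ·e^(−2λx) on [0, ∞), with ∫₀^∞ xʲ·e^(−2λx) dx = j!/(2λ)^(j+1).
State is unnormalized: ∫|φ|² dx = 1.1068, and ∫φ*·(−ħ² φ'') dx = 0.41051, so ⟨p²⟩ = 0.41051 / 1.1068.
⟨p²⟩ = 0.37088.

0.371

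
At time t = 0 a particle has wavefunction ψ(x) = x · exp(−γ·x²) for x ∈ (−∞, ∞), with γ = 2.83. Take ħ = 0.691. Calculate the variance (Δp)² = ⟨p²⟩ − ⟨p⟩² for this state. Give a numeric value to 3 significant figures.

4.05

Compute ⟨p⟩ and ⟨p²⟩ separately; (Δp)² = ⟨p²⟩ − ⟨p⟩².
Expand each integrand as polynomial × e^(−2γx²) and use ∫x^(2j)·e^(−2γx²) dx = (2j−1)!!/(4γ)^j · √(π/(2γ)), odd powers → 0; here √(π/(2γ)) = 0.74502. Differentiate with the product rule, d/dx e^(−γx²) = −2γx·e^(−γx²).
Normalization: ∫|ψ|² dx = 0.065814.
⟨p⟩ = 0.0000 and ⟨p²⟩ = 4.0538.
(Δp)² = 4.0538 − (0.0000)² = 4.0538.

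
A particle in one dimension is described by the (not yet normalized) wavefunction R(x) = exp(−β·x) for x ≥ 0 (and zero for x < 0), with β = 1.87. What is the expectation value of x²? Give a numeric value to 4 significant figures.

0.1430

⟨x²⟩ = ∫ x²·|R|² dx / ∫|R|² dx (integrals over the domain).
Every integrand reduces to terms xʲ·e^(−2βx) on [0, ∞); use ∫₀^∞ xʲ·e^(−2βx) dx = j!/(2β)^(j+1).
State is unnormalized: ∫|R|² dx = 0.26738, and ∫R*·x²·R dx = 0.038231, so ⟨x²⟩ = 0.038231 / 0.26738.
⟨x²⟩ = 0.14298.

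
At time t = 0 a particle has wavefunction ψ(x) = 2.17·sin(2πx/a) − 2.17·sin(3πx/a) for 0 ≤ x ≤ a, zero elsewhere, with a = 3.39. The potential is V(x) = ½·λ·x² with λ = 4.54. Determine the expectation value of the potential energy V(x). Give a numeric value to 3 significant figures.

⟨V⟩ = ∫ V(x)·|ψ|² dx / ∫|ψ|² dx.
On 0 ≤ x ≤ a (j ≠ l): ∫sin²(jπx/a) dx = a/2, ∫sin(jπx/a)·sin(lπx/a) dx = 0; diagonal moments ∫x·sin²(jπx/a) dx = a²/4, ∫x²·sin²(jπx/a) dx = a³·(1/6 − 1/(4j²π²)); cross terms ∫x·sin(jπx/a)·sin(lπx/a) dx = 0 for j + l even and −4jla²/(π²(j² − l²)²) for j + l odd, ∫x²·sin(jπx/a)·sin(lπx/a) dx = (−1)^(j+l)·4jla³/(π²(j² − l²)²); higher powers the same way via product-to-sum and parts.
State is unnormalized: ∫|ψ|² dx = 15.963, and ∫ψ*·V(x)·ψ dx = 216.01, so ⟨V⟩ = 216.01 / 15.963.
⟨V⟩ = 13.532.

13.5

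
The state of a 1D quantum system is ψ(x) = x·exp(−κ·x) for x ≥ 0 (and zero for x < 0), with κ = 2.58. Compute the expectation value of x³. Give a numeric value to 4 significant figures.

⟨x³⟩ = ∫ x³·|ψ|² dx / ∫|ψ|² dx (integrals over the domain).
Every integrand reduces to terms xʲ·e^(−2κx) on [0, ∞); use ∫₀^∞ xʲ·e^(−2κx) dx = j!/(2κ)^(j+1).
State is unnormalized: ∫|ψ|² dx = 0.014557, and ∫ψ*·x³·ψ dx = 0.0063575, so ⟨x³⟩ = 0.0063575 / 0.014557.
⟨x³⟩ = 0.43672.

0.4367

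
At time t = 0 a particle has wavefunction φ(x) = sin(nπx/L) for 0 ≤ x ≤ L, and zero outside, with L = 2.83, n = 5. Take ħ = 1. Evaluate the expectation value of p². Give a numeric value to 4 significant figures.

p² φ = −ħ² d²φ/dx²; ⟨p²⟩ = −ħ² ∫ φ*·φ'' dx / ∫|φ|² dx.
d/dx sin(nπx/L) = (nπ/L)·cos(nπx/L) and d²/dx² sin(nπx/L) = −(nπ/L)²·sin(nπx/L); on 0 ≤ x ≤ L, ∫sin²(nπx/L) dx = L/2 and ∫sin(nπx/L)·cos(nπx/L) dx = 0.
State is unnormalized: ∫|φ|² dx = 1.4150, and ∫φ*·(−ħ² φ'') dx = 43.594, so ⟨p²⟩ = 43.594 / 1.4150.
⟨p²⟩ = 30.808.

30.81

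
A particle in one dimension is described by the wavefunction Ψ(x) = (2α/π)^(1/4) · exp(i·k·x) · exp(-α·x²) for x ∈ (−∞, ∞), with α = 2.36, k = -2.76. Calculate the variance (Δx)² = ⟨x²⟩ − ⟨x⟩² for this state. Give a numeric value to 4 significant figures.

Compute ⟨x⟩ and ⟨x²⟩ separately, then (Δx)² = ⟨x²⟩ − ⟨x⟩².
Gaussian moments: ∫x^(2j)·e^(−2αx²) dx = (2j−1)!!/(4α)^j · √(π/(2α)), odd powers integrate to 0; here √(π/(2α)) = 0.81584.
⟨x⟩ = 0.0000 and ⟨x²⟩ = 0.10593.
(Δx)² = 0.10593 − (0.0000)² = 0.10593.

0.1059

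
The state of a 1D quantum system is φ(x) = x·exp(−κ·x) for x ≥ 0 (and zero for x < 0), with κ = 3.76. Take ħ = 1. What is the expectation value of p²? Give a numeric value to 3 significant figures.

14.1

p² φ = −ħ² d²φ/dx²; ⟨p²⟩ = −ħ² ∫ φ*·φ'' dx / ∫|φ|² dx.
Differentiate x·exp(−κ·x) with the product rule; every integrand then reduces to terms xʲ·e^(−2κx) on [0, ∞), with ∫₀^∞ xʲ·e^(−2κx) dx = j!/(2κ)^(j+1).
State is unnormalized: ∫|φ|² dx = 0.0047030, and ∫φ*·(−ħ² φ'') dx = 0.066489, so ⟨p²⟩ = 0.066489 / 0.0047030.
⟨p²⟩ = 14.138.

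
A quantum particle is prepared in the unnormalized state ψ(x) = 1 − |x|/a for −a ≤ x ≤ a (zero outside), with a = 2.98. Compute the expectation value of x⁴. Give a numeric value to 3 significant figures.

⟨x⁴⟩ = ∫ x⁴·|ψ|² dx / ∫|ψ|² dx (integrals over the domain).
ψ is even, so ∫ over [−a, a] = 2∫₀ᵃ with ψ = 1 − x/a there: ∫₀ᵃ (1 − x/a)² dx = a/3, ∫₀ᵃ x²(1 − x/a)² dx = a³/30, ∫₀ᵃ x⁴(1 − x/a)² dx = a⁵/105.
State is unnormalized: ∫|ψ|² dx = 1.9867, and ∫ψ*·x⁴·ψ dx = 4.4763, so ⟨x⁴⟩ = 4.4763 / 1.9867.
⟨x⁴⟩ = 2.2532.

2.25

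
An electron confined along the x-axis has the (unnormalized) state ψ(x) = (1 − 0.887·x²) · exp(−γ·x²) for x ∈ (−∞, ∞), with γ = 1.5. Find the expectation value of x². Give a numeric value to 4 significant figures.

⟨x²⟩ = ∫ x²·|ψ|² dx / ∫|ψ|² dx (integrals over the domain).
Expand each integrand as polynomial × e^(−2γx²) and use ∫x^(2j)·e^(−2γx²) dx = (2j−1)!!/(4γ)^j · √(π/(2γ)), odd powers → 0; here √(π/(2γ)) = 1.0233.
State is unnormalized: ∫|ψ|² dx = 0.78786, and ∫ψ*·x²·ψ dx = 0.075184, so ⟨x²⟩ = 0.075184 / 0.78786.
⟨x²⟩ = 0.095428.

0.09543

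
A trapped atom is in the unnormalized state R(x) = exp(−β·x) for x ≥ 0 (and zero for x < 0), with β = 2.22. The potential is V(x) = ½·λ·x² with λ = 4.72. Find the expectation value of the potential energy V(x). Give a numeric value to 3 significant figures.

⟨V⟩ = ∫ V(x)·|R|² dx / ∫|R|² dx.
Every integrand reduces to terms xʲ·e^(−2βx) on [0, ∞); use ∫₀^∞ xʲ·e^(−2βx) dx = j!/(2β)^(j+1).
State is unnormalized: ∫|R|² dx = 0.22523, and ∫R*·V(x)·R dx = 0.053925, so ⟨V⟩ = 0.053925 / 0.22523.
⟨V⟩ = 0.23943.

0.239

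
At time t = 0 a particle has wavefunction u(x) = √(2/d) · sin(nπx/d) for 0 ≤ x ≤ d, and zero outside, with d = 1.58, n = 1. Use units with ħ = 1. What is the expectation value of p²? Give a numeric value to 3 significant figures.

3.95

p² u = −ħ² d²u/dx²; ⟨p²⟩ = −ħ² ∫ u*·u'' dx.
d/dx sin(nπx/d) = (nπ/d)·cos(nπx/d) and d²/dx² sin(nπx/d) = −(nπ/d)²·sin(nπx/d); on 0 ≤ x ≤ d, ∫sin²(nπx/d) dx = d/2 and ∫sin(nπx/d)·cos(nπx/d) dx = 0.
⟨p²⟩ = 3.9535.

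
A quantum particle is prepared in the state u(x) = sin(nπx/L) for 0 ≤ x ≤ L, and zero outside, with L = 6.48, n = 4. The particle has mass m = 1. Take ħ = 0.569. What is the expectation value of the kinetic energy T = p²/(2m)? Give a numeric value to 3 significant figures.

T = −(ħ²/2m) d²/dx², so ⟨T⟩ = −(ħ²/2m) ∫ u*·u'' dx / ∫|u|² dx; with m = 1.
d/dx sin(nπx/L) = (nπ/L)·cos(nπx/L) and d²/dx² sin(nπx/L) = −(nπ/L)²·sin(nπx/L); on 0 ≤ x ≤ L, ∫sin²(nπx/L) dx = L/2 and ∫sin(nπx/L)·cos(nπx/L) dx = 0.
State is unnormalized: ∫|u|² dx = 3.2400, and ∫u*·(−ħ²/2m · u'') dx = 1.9725, so ⟨T⟩ = 1.9725 / 3.2400.
⟨T⟩ = 0.60879.

0.609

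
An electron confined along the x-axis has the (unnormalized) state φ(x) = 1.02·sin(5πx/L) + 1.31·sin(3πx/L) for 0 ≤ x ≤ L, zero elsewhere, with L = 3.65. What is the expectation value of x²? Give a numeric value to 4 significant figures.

⟨x²⟩ = ∫ x²·|φ|² dx / ∫|φ|² dx (integrals over the domain).
On 0 ≤ x ≤ L (j ≠ l): ∫sin²(jπx/L) dx = L/2, ∫sin(jπx/L)·sin(lπx/L) dx = 0; diagonal moments ∫x·sin²(jπx/L) dx = L²/4, ∫x²·sin²(jπx/L) dx = L³·(1/6 − 1/(4j²π²)); cross terms ∫x·sin(jπx/L)·sin(lπx/L) dx = 0 for j + l even and −4jlL²/(π²(j² − l²)²) for j + l odd, ∫x²·sin(jπx/L)·sin(lπx/L) dx = (−1)^(j+l)·4jlL³/(π²(j² − l²)²); higher powers the same way via product-to-sum and parts.
State is unnormalized: ∫|φ|² dx = 5.0306, and ∫φ*·x²·φ dx = 25.140, so ⟨x²⟩ = 25.140 / 5.0306.
⟨x²⟩ = 4.9974.

4.997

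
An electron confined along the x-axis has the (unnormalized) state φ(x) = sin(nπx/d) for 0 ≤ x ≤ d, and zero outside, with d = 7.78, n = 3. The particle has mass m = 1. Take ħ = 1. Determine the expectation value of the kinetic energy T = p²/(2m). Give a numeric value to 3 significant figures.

T = −(ħ²/2m) d²/dx², so ⟨T⟩ = −(ħ²/2m) ∫ φ*·φ'' dx / ∫|φ|² dx; with m = 1.
d/dx sin(nπx/d) = (nπ/d)·cos(nπx/d) and d²/dx² sin(nπx/d) = −(nπ/d)²·sin(nπx/d); on 0 ≤ x ≤ d, ∫sin²(nπx/d) dx = d/2 and ∫sin(nπx/d)·cos(nπx/d) dx = 0.
State is unnormalized: ∫|φ|² dx = 3.8900, and ∫φ*·(−ħ²/2m · φ'') dx = 2.8543, so ⟨T⟩ = 2.8543 / 3.8900.
⟨T⟩ = 0.73376.

0.734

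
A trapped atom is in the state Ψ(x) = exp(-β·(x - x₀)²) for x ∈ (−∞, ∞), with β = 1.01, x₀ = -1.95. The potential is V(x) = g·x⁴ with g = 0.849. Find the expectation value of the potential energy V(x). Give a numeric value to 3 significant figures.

⟨V⟩ = ∫ V(x)·|Ψ|² dx / ∫|Ψ|² dx.
Gaussian moments (u = x − x₀): ∫u^(2j)·e^(−2βu²) du = (2j−1)!!/(4β)^j · √(π/(2β)), odd powers integrate to 0; here √(π/(2β)) = 1.2471.
State is unnormalized: ∫|Ψ|² dx = 1.2471, and ∫Ψ*·V(x)·Ψ dx = 21.483, so ⟨V⟩ = 21.483 / 1.2471.
⟨V⟩ = 17.226.

17.2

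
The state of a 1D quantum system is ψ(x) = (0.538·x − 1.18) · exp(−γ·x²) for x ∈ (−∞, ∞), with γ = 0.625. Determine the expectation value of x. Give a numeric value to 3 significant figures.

-0.337

⟨x⟩ = ∫ x·|ψ|² dx / ∫|ψ|² dx (integrals over the domain).
Expand each integrand as polynomial × e^(−2γx²) and use ∫x^(2j)·e^(−2γx²) dx = (2j−1)!!/(4γ)^j · √(π/(2γ)), odd powers → 0; here √(π/(2γ)) = 1.5853.
State is unnormalized: ∫|ψ|² dx = 2.3910, and ∫ψ*·x·ψ dx = -0.80515, so ⟨x⟩ = -0.80515 / 2.3910.
⟨x⟩ = -0.33675.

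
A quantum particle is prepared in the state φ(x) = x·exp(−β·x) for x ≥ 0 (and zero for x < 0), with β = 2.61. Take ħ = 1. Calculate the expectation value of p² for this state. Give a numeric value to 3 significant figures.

6.81

p² φ = −ħ² d²φ/dx²; ⟨p²⟩ = −ħ² ∫ φ*·φ'' dx / ∫|φ|² dx.
Differentiate x·exp(−β·x) with the product rule; every integrand then reduces to terms xʲ·e^(−2βx) on [0, ∞), with ∫₀^∞ xʲ·e^(−2βx) dx = j!/(2β)^(j+1).
State is unnormalized: ∫|φ|² dx = 0.014061, and ∫φ*·(−ħ² φ'') dx = 0.095785, so ⟨p²⟩ = 0.095785 / 0.014061.
⟨p²⟩ = 6.8121.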